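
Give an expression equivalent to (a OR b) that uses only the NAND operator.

((a NAND a) NAND (b NAND b))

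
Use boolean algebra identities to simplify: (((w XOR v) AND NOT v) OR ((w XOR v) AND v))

By distribution ((E AND v) OR (E AND NOT v) = E):
= (w XOR v)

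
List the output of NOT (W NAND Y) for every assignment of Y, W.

Y | W | Output
--------------
0 | 0 | 0
0 | 1 | 0
1 | 0 | 0
1 | 1 | 1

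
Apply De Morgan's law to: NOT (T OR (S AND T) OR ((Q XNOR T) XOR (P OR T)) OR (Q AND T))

NOT T AND NOT (S AND T) AND NOT ((Q XNOR T) XOR (P OR T)) AND NOT (Q AND T)
De Morgan's: NOT(OR of terms) = AND of negations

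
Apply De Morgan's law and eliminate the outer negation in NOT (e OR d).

NOT e AND NOT d
De Morgan's: NOT(OR of terms) = AND of negations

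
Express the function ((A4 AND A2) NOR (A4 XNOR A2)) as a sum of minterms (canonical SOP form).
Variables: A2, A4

Σm(1, 2) = (NOT A2 AND A4) OR (A2 AND NOT A4)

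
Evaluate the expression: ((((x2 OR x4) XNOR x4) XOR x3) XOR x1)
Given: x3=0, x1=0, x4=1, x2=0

Substituting: ((((0 OR 1) XNOR 1) XOR 0) XOR 0)
= 1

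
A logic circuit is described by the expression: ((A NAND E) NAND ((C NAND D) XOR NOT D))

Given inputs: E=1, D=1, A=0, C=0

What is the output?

Substituting: ((0 NAND 1) NAND ((0 NAND 1) XOR NOT 1))
= 0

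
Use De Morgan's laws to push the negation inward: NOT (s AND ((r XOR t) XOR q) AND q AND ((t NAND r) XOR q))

NOT s OR NOT ((r XOR t) XOR q) OR NOT q OR NOT ((t NAND r) XOR q)
De Morgan's: NOT(AND of terms) = OR of negations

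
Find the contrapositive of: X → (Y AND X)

Contrapositive: NOT (Y AND X) → NOT X
Note: A statement and its contrapositive are logically equivalent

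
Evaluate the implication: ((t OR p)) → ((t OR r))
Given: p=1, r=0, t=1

Antecedent ((t OR p)) = 1; consequent ((t OR r)) = 1.
1 → 1 = 1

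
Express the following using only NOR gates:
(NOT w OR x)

(((w NOR w) NOR x) NOR ((w NOR w) NOR x))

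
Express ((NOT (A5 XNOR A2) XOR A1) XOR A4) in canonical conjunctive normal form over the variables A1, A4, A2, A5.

(A1 OR A4 OR A2 OR A5) AND (A1 OR A4 OR NOT A2 OR NOT A5) AND (A1 OR NOT A4 OR A2 OR NOT A5) AND (A1 OR NOT A4 OR NOT A2 OR A5) AND (NOT A1 OR A4 OR A2 OR NOT A5) AND (NOT A1 OR A4 OR NOT A2 OR A5) AND (NOT A1 OR NOT A4 OR A2 OR A5) AND (NOT A1 OR NOT A4 OR NOT A2 OR NOT A5)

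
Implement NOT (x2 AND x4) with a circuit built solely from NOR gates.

(((x2 NOR x2) NOR (x4 NOR x4)) NOR ((x2 NOR x2) NOR (x4 NOR x4)))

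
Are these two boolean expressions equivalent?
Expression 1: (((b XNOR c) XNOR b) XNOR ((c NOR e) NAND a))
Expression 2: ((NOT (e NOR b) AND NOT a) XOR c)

No. Counterexample: with e=0, b=0, c=0, a=1, Expression 1 = 1 but Expression 2 = 0.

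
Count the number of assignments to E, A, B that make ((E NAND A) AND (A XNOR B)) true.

Satisfying assignments: (0,0,0), (0,1,1), (1,0,0)
Count: 3 out of 8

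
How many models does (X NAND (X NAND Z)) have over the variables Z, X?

Satisfying assignments: (0,0), (1,0), (1,1)
Count: 3 out of 4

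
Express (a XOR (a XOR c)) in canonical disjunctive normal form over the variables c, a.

(c AND NOT a) OR (c AND a)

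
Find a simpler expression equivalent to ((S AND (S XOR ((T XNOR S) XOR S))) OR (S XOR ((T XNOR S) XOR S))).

By absorption (E OR (E AND v) = E) then XOR self-cancellation ((E XOR v) XOR v = E):
= (T XNOR S)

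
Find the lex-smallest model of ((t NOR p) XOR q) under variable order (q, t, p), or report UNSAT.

q=0, t=0, p=0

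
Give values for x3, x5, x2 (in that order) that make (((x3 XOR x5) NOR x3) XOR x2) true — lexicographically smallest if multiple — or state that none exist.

x3=0, x5=0, x2=0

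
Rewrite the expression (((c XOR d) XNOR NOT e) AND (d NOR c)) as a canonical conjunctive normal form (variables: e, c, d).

(e OR c OR d) AND (e OR c OR NOT d) AND (e OR NOT c OR d) AND (e OR NOT c OR NOT d) AND (NOT e OR c OR NOT d) AND (NOT e OR NOT c OR d) AND (NOT e OR NOT c OR NOT d)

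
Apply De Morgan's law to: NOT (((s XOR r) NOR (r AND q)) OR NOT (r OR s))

NOT ((s XOR r) NOR (r AND q)) AND (r OR s)
De Morgan's: NOT(OR of terms) = AND of negations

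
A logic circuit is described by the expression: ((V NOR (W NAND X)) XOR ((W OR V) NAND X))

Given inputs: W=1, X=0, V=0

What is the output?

Substituting: ((0 NOR (1 NAND 0)) XOR ((1 OR 0) NAND 0))
= 1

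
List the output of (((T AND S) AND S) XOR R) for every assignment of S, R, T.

S | R | T | Output
------------------
0 | 0 | 0 | 0
0 | 0 | 1 | 0
0 | 1 | 0 | 1
0 | 1 | 1 | 1
1 | 0 | 0 | 0
1 | 0 | 1 | 1
1 | 1 | 0 | 1
1 | 1 | 1 | 0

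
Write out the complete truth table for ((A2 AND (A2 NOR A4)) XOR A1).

A4 | A2 | A1 | Output
---------------------
0 | 0 | 0 | 0
0 | 0 | 1 | 1
0 | 1 | 0 | 0
0 | 1 | 1 | 1
1 | 0 | 0 | 0
1 | 0 | 1 | 1
1 | 1 | 0 | 0
1 | 1 | 1 | 1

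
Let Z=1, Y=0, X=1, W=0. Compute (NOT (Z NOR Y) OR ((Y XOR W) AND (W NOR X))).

Substituting: (NOT (1 NOR 0) OR ((0 XOR 0) AND (0 NOR 1)))
= 1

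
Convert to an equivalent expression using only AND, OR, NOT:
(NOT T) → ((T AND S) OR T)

T OR ((T AND S) OR T)
(Implication elimination: A → B = NOT A OR B)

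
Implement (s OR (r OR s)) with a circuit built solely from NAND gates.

((s NAND s) NAND (((r NAND r) NAND (s NAND s)) NAND ((r NAND r) NAND (s NAND s))))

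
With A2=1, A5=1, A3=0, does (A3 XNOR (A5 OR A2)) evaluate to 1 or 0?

Substituting: (0 XNOR (1 OR 1))
= 0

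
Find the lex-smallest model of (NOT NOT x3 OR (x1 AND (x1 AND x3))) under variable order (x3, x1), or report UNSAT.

x3=1, x1=0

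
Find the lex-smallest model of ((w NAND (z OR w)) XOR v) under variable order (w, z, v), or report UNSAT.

w=0, z=0, v=0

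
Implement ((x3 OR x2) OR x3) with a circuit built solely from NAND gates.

((((x3 NAND x3) NAND (x2 NAND x2)) NAND ((x3 NAND x3) NAND (x2 NAND x2))) NAND (x3 NAND x3))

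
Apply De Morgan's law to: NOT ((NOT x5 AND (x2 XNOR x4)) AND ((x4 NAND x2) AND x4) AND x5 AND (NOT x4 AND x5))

NOT (NOT x5 AND (x2 XNOR x4)) OR NOT ((x4 NAND x2) AND x4) OR NOT x5 OR NOT (NOT x4 AND x5)
De Morgan's: NOT(AND of terms) = OR of negations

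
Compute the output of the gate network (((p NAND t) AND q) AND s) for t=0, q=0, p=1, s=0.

Substituting: (((1 NAND 0) AND 0) AND 0)
= 0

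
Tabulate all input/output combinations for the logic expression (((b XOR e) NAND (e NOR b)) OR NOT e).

b | e | Output
--------------
0 | 0 | 1
0 | 1 | 1
1 | 0 | 1
1 | 1 | 1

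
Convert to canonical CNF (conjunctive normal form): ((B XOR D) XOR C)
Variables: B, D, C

(B OR D OR C) AND (B OR NOT D OR NOT C) AND (NOT B OR D OR NOT C) AND (NOT B OR NOT D OR C)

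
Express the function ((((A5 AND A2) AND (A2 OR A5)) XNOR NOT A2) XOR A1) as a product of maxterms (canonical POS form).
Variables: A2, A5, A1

ΠM(0, 2, 5, 6) = (A2 OR A5 OR A1) AND (A2 OR NOT A5 OR A1) AND (NOT A2 OR A5 OR NOT A1) AND (NOT A2 OR NOT A5 OR A1)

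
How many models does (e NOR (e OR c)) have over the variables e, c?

Satisfying assignments: (0,0)
Count: 1 out of 4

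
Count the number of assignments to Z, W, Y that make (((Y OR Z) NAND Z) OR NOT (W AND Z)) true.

Satisfying assignments: (0,0,0), (0,0,1), (0,1,0), (0,1,1), (1,0,0), (1,0,1)
Count: 6 out of 8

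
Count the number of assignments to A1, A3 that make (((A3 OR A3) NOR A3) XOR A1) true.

Satisfying assignments: (0,0), (1,1)
Count: 2 out of 4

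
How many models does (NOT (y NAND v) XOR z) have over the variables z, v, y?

Satisfying assignments: (0,1,1), (1,0,0), (1,0,1), (1,1,0)
Count: 4 out of 8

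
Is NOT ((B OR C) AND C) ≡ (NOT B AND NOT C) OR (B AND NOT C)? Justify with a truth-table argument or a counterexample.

Yes, they are equivalent — the two output columns agree on all 4 assignments:
B | C | Expression 1 | Expression 2
-----------------------------------
0 | 0 | 1 | 1
0 | 1 | 0 | 0
1 | 0 | 1 | 1
1 | 1 | 0 | 0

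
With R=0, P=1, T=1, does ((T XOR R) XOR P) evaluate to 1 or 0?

Substituting: ((1 XOR 0) XOR 1)
= 0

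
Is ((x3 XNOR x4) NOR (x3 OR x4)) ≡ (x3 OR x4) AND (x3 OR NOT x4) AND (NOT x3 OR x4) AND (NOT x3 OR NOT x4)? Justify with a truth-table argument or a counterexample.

Yes, they are equivalent — the two output columns agree on all 4 assignments:
x3 | x4 | Expression 1 | Expression 2
-------------------------------------
0 | 0 | 0 | 0
0 | 1 | 0 | 0
1 | 0 | 0 | 0
1 | 1 | 0 | 0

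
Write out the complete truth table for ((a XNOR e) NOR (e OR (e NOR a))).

a | e | Output
--------------
0 | 0 | 0
0 | 1 | 0
1 | 0 | 1
1 | 1 | 0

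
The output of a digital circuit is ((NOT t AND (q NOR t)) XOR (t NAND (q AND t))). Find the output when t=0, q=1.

Substituting: ((NOT 0 AND (1 NOR 0)) XOR (0 NAND (1 AND 0)))
= 1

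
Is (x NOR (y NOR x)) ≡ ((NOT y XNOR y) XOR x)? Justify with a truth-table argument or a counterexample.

No. Counterexample: with y=0, x=1, Expression 1 = 0 but Expression 2 = 1.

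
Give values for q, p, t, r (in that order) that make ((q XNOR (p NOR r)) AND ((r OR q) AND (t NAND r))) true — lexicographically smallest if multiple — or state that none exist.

q=0, p=0, t=0, r=1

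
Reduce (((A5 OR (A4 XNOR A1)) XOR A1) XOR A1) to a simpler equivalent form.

By XOR self-cancellation ((E XOR v) XOR v = E):
= (A5 OR (A4 XNOR A1))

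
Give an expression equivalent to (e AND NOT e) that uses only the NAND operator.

((e NAND (e NAND e)) NAND (e NAND (e NAND e)))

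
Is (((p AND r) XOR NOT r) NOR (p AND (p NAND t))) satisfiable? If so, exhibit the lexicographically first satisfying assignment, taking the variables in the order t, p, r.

t=0, p=0, r=1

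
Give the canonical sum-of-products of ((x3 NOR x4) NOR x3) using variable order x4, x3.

Σm(2) = (x4 AND NOT x3)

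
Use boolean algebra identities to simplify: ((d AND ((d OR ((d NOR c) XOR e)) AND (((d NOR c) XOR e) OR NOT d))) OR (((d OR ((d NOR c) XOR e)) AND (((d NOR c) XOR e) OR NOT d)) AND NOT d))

By distribution ((E AND v) OR (E AND NOT v) = E) then distribution ((E OR v) AND (E OR NOT v) = E):
= ((d NOR c) XOR e)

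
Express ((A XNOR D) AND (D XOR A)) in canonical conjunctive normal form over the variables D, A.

(D OR A) AND (D OR NOT A) AND (NOT D OR A) AND (NOT D OR NOT A)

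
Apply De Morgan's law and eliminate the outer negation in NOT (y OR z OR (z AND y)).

NOT y AND NOT z AND NOT (z AND y)
De Morgan's: NOT(OR of terms) = AND of negations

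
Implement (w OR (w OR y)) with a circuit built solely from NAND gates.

((w NAND w) NAND (((w NAND w) NAND (y NAND y)) NAND ((w NAND w) NAND (y NAND y))))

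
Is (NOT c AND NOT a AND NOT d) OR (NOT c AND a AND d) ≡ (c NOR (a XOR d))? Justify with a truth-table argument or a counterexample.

Yes, they are equivalent — the two output columns agree on all 8 assignments:
c | a | d | Expression 1 | Expression 2
---------------------------------------
0 | 0 | 0 | 1 | 1
0 | 0 | 1 | 0 | 0
0 | 1 | 0 | 0 | 0
0 | 1 | 1 | 1 | 1
1 | 0 | 0 | 0 | 0
1 | 0 | 1 | 0 | 0
1 | 1 | 0 | 0 | 0
1 | 1 | 1 | 0 | 0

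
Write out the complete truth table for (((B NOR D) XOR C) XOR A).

B | C | D | A | Output
----------------------
0 | 0 | 0 | 0 | 1
0 | 0 | 0 | 1 | 0
0 | 0 | 1 | 0 | 0
0 | 0 | 1 | 1 | 1
0 | 1 | 0 | 0 | 0
0 | 1 | 0 | 1 | 1
0 | 1 | 1 | 0 | 1
0 | 1 | 1 | 1 | 0
1 | 0 | 0 | 0 | 0
1 | 0 | 0 | 1 | 1
1 | 0 | 1 | 0 | 0
1 | 0 | 1 | 1 | 1
1 | 1 | 0 | 0 | 1
1 | 1 | 0 | 1 | 0
1 | 1 | 1 | 0 | 1
1 | 1 | 1 | 1 | 0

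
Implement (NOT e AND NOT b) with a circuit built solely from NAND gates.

(((e NAND e) NAND (b NAND b)) NAND ((e NAND e) NAND (b NAND b)))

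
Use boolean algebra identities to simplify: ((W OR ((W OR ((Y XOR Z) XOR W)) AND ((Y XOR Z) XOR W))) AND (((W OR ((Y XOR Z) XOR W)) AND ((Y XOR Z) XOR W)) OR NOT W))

By distribution ((E OR v) AND (E OR NOT v) = E) then absorption (E AND (E OR v) = E):
= ((Y XOR Z) XOR W)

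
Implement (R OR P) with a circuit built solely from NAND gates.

((R NAND R) NAND (P NAND P))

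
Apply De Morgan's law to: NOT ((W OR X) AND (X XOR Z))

NOT (W OR X) OR NOT (X XOR Z)
De Morgan's: NOT(AND of terms) = OR of negations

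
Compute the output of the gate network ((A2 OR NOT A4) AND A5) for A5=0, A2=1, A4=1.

Substituting: ((1 OR NOT 1) AND 0)
= 0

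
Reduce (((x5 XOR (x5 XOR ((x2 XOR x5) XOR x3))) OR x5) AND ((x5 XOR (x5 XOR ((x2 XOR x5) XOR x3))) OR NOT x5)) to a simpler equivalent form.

By distribution ((E OR v) AND (E OR NOT v) = E) then XOR self-cancellation ((E XOR v) XOR v = E):
= ((x2 XOR x5) XOR x3)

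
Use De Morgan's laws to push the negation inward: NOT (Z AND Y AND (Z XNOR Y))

NOT Z OR NOT Y OR NOT (Z XNOR Y)
De Morgan's: NOT(AND of terms) = OR of negations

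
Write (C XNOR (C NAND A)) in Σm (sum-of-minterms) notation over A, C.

Σm(1) = (NOT A AND C)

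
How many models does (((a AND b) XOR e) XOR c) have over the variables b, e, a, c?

Satisfying assignments: (0,0,0,1), (0,0,1,1), (0,1,0,0), (0,1,1,0), (1,0,0,1), (1,0,1,0), (1,1,0,0), (1,1,1,1)
Count: 8 out of 16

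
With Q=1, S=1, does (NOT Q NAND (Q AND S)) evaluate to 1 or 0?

Substituting: (NOT 1 NAND (1 AND 1))
= 1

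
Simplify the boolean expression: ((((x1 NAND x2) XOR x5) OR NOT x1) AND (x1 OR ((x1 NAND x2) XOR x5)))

By distribution ((E OR v) AND (E OR NOT v) = E):
= ((x1 NAND x2) XOR x5)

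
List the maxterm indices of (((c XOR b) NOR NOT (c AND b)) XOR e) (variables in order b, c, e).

ΠM(0, 2, 4, 7) = (b OR c OR e) AND (b OR NOT c OR e) AND (NOT b OR c OR e) AND (NOT b OR NOT c OR NOT e)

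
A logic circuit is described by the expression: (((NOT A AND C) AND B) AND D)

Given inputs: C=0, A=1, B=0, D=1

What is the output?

Substituting: (((NOT 1 AND 0) AND 0) AND 1)
= 0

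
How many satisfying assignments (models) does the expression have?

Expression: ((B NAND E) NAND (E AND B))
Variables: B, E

Satisfying assignments: (0,0), (0,1), (1,0), (1,1)
Count: 4 out of 4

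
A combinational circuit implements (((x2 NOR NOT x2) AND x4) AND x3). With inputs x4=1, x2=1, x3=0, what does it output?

Substituting: (((1 NOR NOT 1) AND 1) AND 0)
= 0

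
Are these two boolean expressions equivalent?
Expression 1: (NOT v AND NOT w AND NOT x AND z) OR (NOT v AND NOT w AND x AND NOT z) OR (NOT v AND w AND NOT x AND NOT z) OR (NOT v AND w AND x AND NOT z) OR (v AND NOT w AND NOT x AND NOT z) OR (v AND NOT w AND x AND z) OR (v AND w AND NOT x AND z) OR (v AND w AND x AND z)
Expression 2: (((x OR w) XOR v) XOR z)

Yes, they are equivalent — the two output columns agree on all 16 assignments:
v | w | x | z | Expression 1 | Expression 2
-------------------------------------------
0 | 0 | 0 | 0 | 0 | 0
0 | 0 | 0 | 1 | 1 | 1
0 | 0 | 1 | 0 | 1 | 1
0 | 0 | 1 | 1 | 0 | 0
0 | 1 | 0 | 0 | 1 | 1
0 | 1 | 0 | 1 | 0 | 0
0 | 1 | 1 | 0 | 1 | 1
0 | 1 | 1 | 1 | 0 | 0
1 | 0 | 0 | 0 | 1 | 1
1 | 0 | 0 | 1 | 0 | 0
1 | 0 | 1 | 0 | 0 | 0
1 | 0 | 1 | 1 | 1 | 1
1 | 1 | 0 | 0 | 0 | 0
1 | 1 | 0 | 1 | 1 | 1
1 | 1 | 1 | 0 | 0 | 0
1 | 1 | 1 | 1 | 1 | 1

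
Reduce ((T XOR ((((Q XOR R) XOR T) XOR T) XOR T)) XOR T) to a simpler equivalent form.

By XOR self-cancellation ((E XOR v) XOR v = E) then XOR self-cancellation ((E XOR v) XOR v = E):
= ((Q XOR R) XOR T)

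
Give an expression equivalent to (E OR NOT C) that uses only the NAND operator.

((E NAND E) NAND ((C NAND C) NAND (C NAND C)))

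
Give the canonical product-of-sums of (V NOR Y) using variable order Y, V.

ΠM(1, 2, 3) = (Y OR NOT V) AND (NOT Y OR V) AND (NOT Y OR NOT V)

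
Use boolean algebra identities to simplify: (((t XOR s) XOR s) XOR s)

By XOR self-cancellation ((E XOR v) XOR v = E):
= (t XOR s)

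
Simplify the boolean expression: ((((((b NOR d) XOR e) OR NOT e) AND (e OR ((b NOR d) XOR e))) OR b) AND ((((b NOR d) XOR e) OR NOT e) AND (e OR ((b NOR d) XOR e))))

By absorption (E AND (E OR v) = E) then distribution ((E OR v) AND (E OR NOT v) = E):
= ((b NOR d) XOR e)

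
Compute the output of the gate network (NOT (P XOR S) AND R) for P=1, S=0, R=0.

Substituting: (NOT (1 XOR 0) AND 0)
= 0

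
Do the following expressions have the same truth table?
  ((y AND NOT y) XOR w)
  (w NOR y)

No. Counterexample: with y=0, w=0, Expression 1 = 0 but Expression 2 = 1.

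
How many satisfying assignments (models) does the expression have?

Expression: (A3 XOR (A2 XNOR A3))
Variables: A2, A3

Satisfying assignments: (0,0), (0,1)
Count: 2 out of 4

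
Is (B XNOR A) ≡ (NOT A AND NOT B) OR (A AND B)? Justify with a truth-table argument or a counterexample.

Yes, they are equivalent — the two output columns agree on all 4 assignments:
A | B | Expression 1 | Expression 2
-----------------------------------
0 | 0 | 1 | 1
0 | 1 | 0 | 0
1 | 0 | 0 | 0
1 | 1 | 1 | 1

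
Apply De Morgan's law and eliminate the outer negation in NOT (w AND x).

NOT w OR NOT x
De Morgan's: NOT(AND of terms) = OR of negations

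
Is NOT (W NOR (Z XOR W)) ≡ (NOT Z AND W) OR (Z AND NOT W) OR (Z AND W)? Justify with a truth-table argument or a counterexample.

Yes, they are equivalent — the two output columns agree on all 4 assignments:
Z | W | Expression 1 | Expression 2
-----------------------------------
0 | 0 | 0 | 0
0 | 1 | 1 | 1
1 | 0 | 1 | 1
1 | 1 | 1 | 1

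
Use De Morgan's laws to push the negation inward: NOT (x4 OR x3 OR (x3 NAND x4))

NOT x4 AND NOT x3 AND NOT (x3 NAND x4)
De Morgan's: NOT(OR of terms) = AND of negations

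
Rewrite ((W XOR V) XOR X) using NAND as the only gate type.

((((W NAND (W NAND V)) NAND (V NAND (W NAND V))) NAND (((W NAND (W NAND V)) NAND (V NAND (W NAND V))) NAND X)) NAND (X NAND (((W NAND (W NAND V)) NAND (V NAND (W NAND V))) NAND X)))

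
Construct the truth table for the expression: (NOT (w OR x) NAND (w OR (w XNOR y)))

x | y | w | Output
------------------
0 | 0 | 0 | 0
0 | 0 | 1 | 1
0 | 1 | 0 | 1
0 | 1 | 1 | 1
1 | 0 | 0 | 1
1 | 0 | 1 | 1
1 | 1 | 0 | 1
1 | 1 | 1 | 1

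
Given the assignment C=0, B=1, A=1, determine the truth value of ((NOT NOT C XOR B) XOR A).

Substituting: ((NOT NOT 0 XOR 1) XOR 1)
= 0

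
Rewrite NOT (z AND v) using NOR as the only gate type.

(((z NOR z) NOR (v NOR v)) NOR ((z NOR z) NOR (v NOR v)))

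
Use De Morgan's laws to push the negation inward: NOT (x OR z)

NOT x AND NOT z
De Morgan's: NOT(OR of terms) = AND of negations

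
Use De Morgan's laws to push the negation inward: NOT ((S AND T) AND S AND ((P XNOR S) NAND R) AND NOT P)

NOT (S AND T) OR NOT S OR NOT ((P XNOR S) NAND R) OR P
De Morgan's: NOT(AND of terms) = OR of negations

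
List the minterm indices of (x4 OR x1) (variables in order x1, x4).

Σm(1, 2, 3) = (NOT x1 AND x4) OR (x1 AND NOT x4) OR (x1 AND x4)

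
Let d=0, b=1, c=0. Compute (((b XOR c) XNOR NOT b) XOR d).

Substituting: (((1 XOR 0) XNOR NOT 1) XOR 0)
= 0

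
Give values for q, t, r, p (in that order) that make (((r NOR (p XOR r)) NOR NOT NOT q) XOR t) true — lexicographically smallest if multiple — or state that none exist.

q=0, t=0, r=0, p=1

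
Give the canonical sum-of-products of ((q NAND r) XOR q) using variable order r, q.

Σm(0, 2, 3) = (NOT r AND NOT q) OR (r AND NOT q) OR (r AND q)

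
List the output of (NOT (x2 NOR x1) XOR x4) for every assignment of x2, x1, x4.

x2 | x1 | x4 | Output
---------------------
0 | 0 | 0 | 0
0 | 0 | 1 | 1
0 | 1 | 0 | 1
0 | 1 | 1 | 0
1 | 0 | 0 | 1
1 | 0 | 1 | 0
1 | 1 | 0 | 1
1 | 1 | 1 | 0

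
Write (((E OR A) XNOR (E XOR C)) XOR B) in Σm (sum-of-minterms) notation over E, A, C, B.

Σm(0, 3, 5, 6, 8, 11, 12, 15) = (NOT E AND NOT A AND NOT C AND NOT B) OR (NOT E AND NOT A AND C AND B) OR (NOT E AND A AND NOT C AND B) OR (NOT E AND A AND C AND NOT B) OR (E AND NOT A AND NOT C AND NOT B) OR (E AND NOT A AND C AND B) OR (E AND A AND NOT C AND NOT B) OR (E AND A AND C AND B)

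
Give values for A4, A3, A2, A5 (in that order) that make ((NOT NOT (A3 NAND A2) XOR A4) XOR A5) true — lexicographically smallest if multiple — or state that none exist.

A4=0, A3=0, A2=0, A5=0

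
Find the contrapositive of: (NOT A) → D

Contrapositive: NOT D → A
Note: A statement and its contrapositive are logically equivalent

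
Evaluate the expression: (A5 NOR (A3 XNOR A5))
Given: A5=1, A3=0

Substituting: (1 NOR (0 XNOR 1))
= 0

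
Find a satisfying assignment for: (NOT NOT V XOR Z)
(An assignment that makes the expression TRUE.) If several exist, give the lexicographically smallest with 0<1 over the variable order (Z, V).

Z=0, V=1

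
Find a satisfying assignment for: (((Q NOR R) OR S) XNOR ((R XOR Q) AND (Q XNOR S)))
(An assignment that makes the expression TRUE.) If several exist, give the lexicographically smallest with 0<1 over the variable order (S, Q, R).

S=0, Q=1, R=0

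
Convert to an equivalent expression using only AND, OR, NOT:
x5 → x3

NOT x5 OR x3
(Implication elimination: A → B = NOT A OR B)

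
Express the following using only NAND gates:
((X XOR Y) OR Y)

((((X NAND (X NAND Y)) NAND (Y NAND (X NAND Y))) NAND ((X NAND (X NAND Y)) NAND (Y NAND (X NAND Y)))) NAND (Y NAND Y))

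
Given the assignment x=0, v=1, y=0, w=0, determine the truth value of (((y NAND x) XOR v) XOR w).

Substituting: (((0 NAND 0) XOR 1) XOR 0)
= 0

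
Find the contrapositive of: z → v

Contrapositive: NOT v → NOT z
Note: A statement and its contrapositive are logically equivalent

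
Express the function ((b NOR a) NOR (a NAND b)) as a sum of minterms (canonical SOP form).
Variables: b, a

Σm(3) = (b AND a)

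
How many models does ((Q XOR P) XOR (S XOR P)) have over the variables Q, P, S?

Satisfying assignments: (0,0,1), (0,1,1), (1,0,0), (1,1,0)
Count: 4 out of 8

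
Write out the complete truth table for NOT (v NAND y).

v | y | Output
--------------
0 | 0 | 0
0 | 1 | 0
1 | 0 | 0
1 | 1 | 1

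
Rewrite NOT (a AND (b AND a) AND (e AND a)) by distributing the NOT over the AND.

NOT a OR NOT (b AND a) OR NOT (e AND a)
De Morgan's: NOT(AND of terms) = OR of negations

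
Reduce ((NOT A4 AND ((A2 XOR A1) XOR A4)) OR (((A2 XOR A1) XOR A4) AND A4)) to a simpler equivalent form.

By distribution ((E AND v) OR (E AND NOT v) = E):
= ((A2 XOR A1) XOR A4)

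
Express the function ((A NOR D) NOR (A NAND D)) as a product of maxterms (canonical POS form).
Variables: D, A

ΠM(0, 1, 2) = (D OR A) AND (D OR NOT A) AND (NOT D OR A)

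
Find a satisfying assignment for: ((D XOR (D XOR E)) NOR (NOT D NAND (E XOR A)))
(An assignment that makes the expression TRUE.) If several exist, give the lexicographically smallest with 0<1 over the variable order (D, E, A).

D=0, E=0, A=1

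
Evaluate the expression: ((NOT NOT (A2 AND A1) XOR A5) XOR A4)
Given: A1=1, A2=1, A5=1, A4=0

Substituting: ((NOT NOT (1 AND 1) XOR 1) XOR 0)
= 0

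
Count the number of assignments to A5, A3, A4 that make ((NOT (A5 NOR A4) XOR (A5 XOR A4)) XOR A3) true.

Satisfying assignments: (0,1,0), (0,1,1), (1,0,1), (1,1,0)
Count: 4 out of 8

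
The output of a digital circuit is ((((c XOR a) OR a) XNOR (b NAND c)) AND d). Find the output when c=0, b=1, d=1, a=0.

Substituting: ((((0 XOR 0) OR 0) XNOR (1 NAND 0)) AND 1)
= 0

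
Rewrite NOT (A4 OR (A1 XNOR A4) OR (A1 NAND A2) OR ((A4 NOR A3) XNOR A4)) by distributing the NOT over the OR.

NOT A4 AND NOT (A1 XNOR A4) AND NOT (A1 NAND A2) AND NOT ((A4 NOR A3) XNOR A4)
De Morgan's: NOT(OR of terms) = AND of negations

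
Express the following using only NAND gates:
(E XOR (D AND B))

((E NAND (E NAND ((D NAND B) NAND (D NAND B)))) NAND (((D NAND B) NAND (D NAND B)) NAND (E NAND ((D NAND B) NAND (D NAND B)))))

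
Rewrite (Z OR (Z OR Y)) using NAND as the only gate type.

((Z NAND Z) NAND (((Z NAND Z) NAND (Y NAND Y)) NAND ((Z NAND Z) NAND (Y NAND Y))))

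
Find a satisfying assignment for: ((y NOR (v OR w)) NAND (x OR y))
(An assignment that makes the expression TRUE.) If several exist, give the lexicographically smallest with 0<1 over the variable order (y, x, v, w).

y=0, x=0, v=0, w=0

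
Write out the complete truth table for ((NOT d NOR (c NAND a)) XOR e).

e | a | d | c | Output
----------------------
0 | 0 | 0 | 0 | 0
0 | 0 | 0 | 1 | 0
0 | 0 | 1 | 0 | 0
0 | 0 | 1 | 1 | 0
0 | 1 | 0 | 0 | 0
0 | 1 | 0 | 1 | 0
0 | 1 | 1 | 0 | 0
0 | 1 | 1 | 1 | 1
1 | 0 | 0 | 0 | 1
1 | 0 | 0 | 1 | 1
1 | 0 | 1 | 0 | 1
1 | 0 | 1 | 1 | 1
1 | 1 | 0 | 0 | 1
1 | 1 | 0 | 1 | 1
1 | 1 | 1 | 0 | 1
1 | 1 | 1 | 1 | 0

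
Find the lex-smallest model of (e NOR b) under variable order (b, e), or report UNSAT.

b=0, e=0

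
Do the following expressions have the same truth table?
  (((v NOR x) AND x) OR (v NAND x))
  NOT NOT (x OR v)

No. Counterexample: with x=0, v=0, Expression 1 = 1 but Expression 2 = 0.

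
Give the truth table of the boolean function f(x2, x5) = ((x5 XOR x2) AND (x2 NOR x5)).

x2 | x5 | Output
----------------
0 | 0 | 0
0 | 1 | 0
1 | 0 | 0
1 | 1 | 0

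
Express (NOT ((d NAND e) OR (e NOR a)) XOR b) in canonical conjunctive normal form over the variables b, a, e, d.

(b OR a OR e OR d) AND (b OR a OR e OR NOT d) AND (b OR a OR NOT e OR d) AND (b OR NOT a OR e OR d) AND (b OR NOT a OR e OR NOT d) AND (b OR NOT a OR NOT e OR d) AND (NOT b OR a OR NOT e OR NOT d) AND (NOT b OR NOT a OR NOT e OR NOT d)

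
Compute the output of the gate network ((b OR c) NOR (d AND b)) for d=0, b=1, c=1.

Substituting: ((1 OR 1) NOR (0 AND 1))
= 0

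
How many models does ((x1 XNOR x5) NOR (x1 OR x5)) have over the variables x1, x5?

No assignment satisfies the expression.
Count: 0 out of 4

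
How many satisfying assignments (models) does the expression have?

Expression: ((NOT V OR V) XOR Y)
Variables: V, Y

Satisfying assignments: (0,0), (1,0)
Count: 2 out of 4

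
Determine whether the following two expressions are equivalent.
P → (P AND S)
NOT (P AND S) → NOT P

Yes, Contrapositive is always equivalent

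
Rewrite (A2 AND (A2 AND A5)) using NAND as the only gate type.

((A2 NAND ((A2 NAND A5) NAND (A2 NAND A5))) NAND (A2 NAND ((A2 NAND A5) NAND (A2 NAND A5))))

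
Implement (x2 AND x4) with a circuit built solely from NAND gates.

((x2 NAND x4) NAND (x2 NAND x4))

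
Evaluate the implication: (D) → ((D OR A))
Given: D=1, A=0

Antecedent (D) = 1; consequent ((D OR A)) = 1.
1 → 1 = 1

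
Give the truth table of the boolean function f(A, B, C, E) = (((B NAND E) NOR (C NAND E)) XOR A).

A | B | C | E | Output
----------------------
0 | 0 | 0 | 0 | 0
0 | 0 | 0 | 1 | 0
0 | 0 | 1 | 0 | 0
0 | 0 | 1 | 1 | 0
0 | 1 | 0 | 0 | 0
0 | 1 | 0 | 1 | 0
0 | 1 | 1 | 0 | 0
0 | 1 | 1 | 1 | 1
1 | 0 | 0 | 0 | 1
1 | 0 | 0 | 1 | 1
1 | 0 | 1 | 0 | 1
1 | 0 | 1 | 1 | 1
1 | 1 | 0 | 0 | 1
1 | 1 | 0 | 1 | 1
1 | 1 | 1 | 0 | 1
1 | 1 | 1 | 1 | 0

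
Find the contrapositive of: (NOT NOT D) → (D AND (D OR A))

Contrapositive: NOT (D AND (D OR A)) → NOT D
Note: A statement and its contrapositive are logically equivalent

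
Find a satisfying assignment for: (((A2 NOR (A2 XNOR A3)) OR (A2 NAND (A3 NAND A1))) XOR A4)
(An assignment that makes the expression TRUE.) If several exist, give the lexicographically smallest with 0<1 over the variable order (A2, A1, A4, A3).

A2=0, A1=0, A4=0, A3=0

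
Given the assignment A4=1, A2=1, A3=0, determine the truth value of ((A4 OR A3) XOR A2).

Substituting: ((1 OR 0) XOR 1)
= 0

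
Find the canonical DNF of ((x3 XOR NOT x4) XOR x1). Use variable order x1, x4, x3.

(NOT x1 AND NOT x4 AND NOT x3) OR (NOT x1 AND x4 AND x3) OR (x1 AND NOT x4 AND x3) OR (x1 AND x4 AND NOT x3)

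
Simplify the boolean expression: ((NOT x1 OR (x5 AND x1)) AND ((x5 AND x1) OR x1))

By distribution ((E OR v) AND (E OR NOT v) = E):
= (x5 AND x1)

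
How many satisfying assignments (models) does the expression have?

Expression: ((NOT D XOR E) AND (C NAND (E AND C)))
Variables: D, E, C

Satisfying assignments: (0,0,0), (0,0,1), (1,1,0)
Count: 3 out of 8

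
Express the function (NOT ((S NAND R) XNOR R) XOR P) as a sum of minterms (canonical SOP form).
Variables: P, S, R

Σm(0, 2, 3, 5) = (NOT P AND NOT S AND NOT R) OR (NOT P AND S AND NOT R) OR (NOT P AND S AND R) OR (P AND NOT S AND R)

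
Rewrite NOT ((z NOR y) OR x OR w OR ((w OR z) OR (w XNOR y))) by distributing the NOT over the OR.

NOT (z NOR y) AND NOT x AND NOT w AND NOT ((w OR z) OR (w XNOR y))
De Morgan's: NOT(OR of terms) = AND of negations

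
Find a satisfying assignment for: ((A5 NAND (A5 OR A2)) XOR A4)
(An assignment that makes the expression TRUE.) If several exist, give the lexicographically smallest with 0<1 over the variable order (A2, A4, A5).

A2=0, A4=0, A5=0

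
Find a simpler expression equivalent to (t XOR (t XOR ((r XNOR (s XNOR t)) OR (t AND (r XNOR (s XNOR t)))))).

By XOR self-cancellation ((E XOR v) XOR v = E) then absorption (E OR (E AND v) = E):
= (r XNOR (s XNOR t))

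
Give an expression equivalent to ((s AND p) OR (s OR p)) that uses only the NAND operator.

((((s NAND p) NAND (s NAND p)) NAND ((s NAND p) NAND (s NAND p))) NAND (((s NAND s) NAND (p NAND p)) NAND ((s NAND s) NAND (p NAND p))))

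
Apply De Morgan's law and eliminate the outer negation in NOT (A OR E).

NOT A AND NOT E
De Morgan's: NOT(OR of terms) = AND of negations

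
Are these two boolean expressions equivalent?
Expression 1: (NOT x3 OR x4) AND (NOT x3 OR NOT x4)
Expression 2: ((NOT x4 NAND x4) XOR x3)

Yes, they are equivalent — the two output columns agree on all 4 assignments:
x3 | x4 | Expression 1 | Expression 2
-------------------------------------
0 | 0 | 1 | 1
0 | 1 | 1 | 1
1 | 0 | 0 | 0
1 | 1 | 0 | 0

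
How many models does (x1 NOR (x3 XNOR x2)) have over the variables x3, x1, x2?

Satisfying assignments: (0,0,1), (1,0,0)
Count: 2 out of 8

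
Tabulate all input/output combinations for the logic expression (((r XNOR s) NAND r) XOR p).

s | p | r | Output
------------------
0 | 0 | 0 | 1
0 | 0 | 1 | 1
0 | 1 | 0 | 0
0 | 1 | 1 | 0
1 | 0 | 0 | 1
1 | 0 | 1 | 0
1 | 1 | 0 | 0
1 | 1 | 1 | 1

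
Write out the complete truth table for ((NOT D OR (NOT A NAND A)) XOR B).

A | B | D | Output
------------------
0 | 0 | 0 | 1
0 | 0 | 1 | 1
0 | 1 | 0 | 0
0 | 1 | 1 | 0
1 | 0 | 0 | 1
1 | 0 | 1 | 1
1 | 1 | 0 | 0
1 | 1 | 1 | 0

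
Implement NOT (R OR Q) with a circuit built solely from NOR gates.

(((R NOR Q) NOR (R NOR Q)) NOR ((R NOR Q) NOR (R NOR Q)))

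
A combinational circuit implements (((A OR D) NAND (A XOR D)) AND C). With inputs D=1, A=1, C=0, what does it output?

Substituting: (((1 OR 1) NAND (1 XOR 1)) AND 0)
= 0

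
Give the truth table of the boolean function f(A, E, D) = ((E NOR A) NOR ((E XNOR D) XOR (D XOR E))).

A | E | D | Output
------------------
0 | 0 | 0 | 0
0 | 0 | 1 | 0
0 | 1 | 0 | 0
0 | 1 | 1 | 0
1 | 0 | 0 | 0
1 | 0 | 1 | 0
1 | 1 | 0 | 0
1 | 1 | 1 | 0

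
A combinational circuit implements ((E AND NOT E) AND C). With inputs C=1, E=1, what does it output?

Substituting: ((1 AND NOT 1) AND 1)
= 0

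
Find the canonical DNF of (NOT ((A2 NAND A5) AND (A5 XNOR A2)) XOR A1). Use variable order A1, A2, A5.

(NOT A1 AND NOT A2 AND A5) OR (NOT A1 AND A2 AND NOT A5) OR (NOT A1 AND A2 AND A5) OR (A1 AND NOT A2 AND NOT A5)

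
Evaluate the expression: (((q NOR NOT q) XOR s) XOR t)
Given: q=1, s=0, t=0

Substituting: (((1 NOR NOT 1) XOR 0) XOR 0)
= 0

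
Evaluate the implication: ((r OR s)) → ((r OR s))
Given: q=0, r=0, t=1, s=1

Antecedent ((r OR s)) = 1; consequent ((r OR s)) = 1.
1 → 1 = 1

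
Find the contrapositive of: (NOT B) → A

Contrapositive: NOT A → B
Note: A statement and its contrapositive are logically equivalent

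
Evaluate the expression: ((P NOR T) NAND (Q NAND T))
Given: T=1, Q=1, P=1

Substituting: ((1 NOR 1) NAND (1 NAND 1))
= 1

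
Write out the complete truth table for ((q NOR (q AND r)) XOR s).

s | r | q | Output
------------------
0 | 0 | 0 | 1
0 | 0 | 1 | 0
0 | 1 | 0 | 1
0 | 1 | 1 | 0
1 | 0 | 0 | 0
1 | 0 | 1 | 1
1 | 1 | 0 | 0
1 | 1 | 1 | 1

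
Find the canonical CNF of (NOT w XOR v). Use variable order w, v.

(w OR NOT v) AND (NOT w OR v)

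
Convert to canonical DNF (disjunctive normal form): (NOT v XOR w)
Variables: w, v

(NOT w AND NOT v) OR (w AND v)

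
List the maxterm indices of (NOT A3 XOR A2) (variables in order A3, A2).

ΠM(1, 2) = (A3 OR NOT A2) AND (NOT A3 OR A2)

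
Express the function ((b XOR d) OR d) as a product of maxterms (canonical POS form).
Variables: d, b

ΠM(0) = (d OR b)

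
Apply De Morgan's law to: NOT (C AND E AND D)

NOT C OR NOT E OR NOT D
De Morgan's: NOT(AND of terms) = OR of negations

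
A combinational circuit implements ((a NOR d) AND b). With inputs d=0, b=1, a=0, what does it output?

Substituting: ((0 NOR 0) AND 1)
= 1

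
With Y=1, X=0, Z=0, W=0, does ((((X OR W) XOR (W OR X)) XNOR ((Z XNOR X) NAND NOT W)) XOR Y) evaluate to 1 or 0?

Substituting: ((((0 OR 0) XOR (0 OR 0)) XNOR ((0 XNOR 0) NAND NOT 0)) XOR 1)
= 0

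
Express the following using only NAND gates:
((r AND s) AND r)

((((r NAND s) NAND (r NAND s)) NAND r) NAND (((r NAND s) NAND (r NAND s)) NAND r))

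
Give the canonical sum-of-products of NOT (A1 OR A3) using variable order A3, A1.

Σm(0) = (NOT A3 AND NOT A1)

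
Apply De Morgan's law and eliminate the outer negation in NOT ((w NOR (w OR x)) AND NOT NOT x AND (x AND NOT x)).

NOT (w NOR (w OR x)) OR NOT x OR NOT (x AND NOT x)
De Morgan's: NOT(AND of terms) = OR of negations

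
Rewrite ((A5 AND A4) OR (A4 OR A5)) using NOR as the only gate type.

((((A5 NOR A5) NOR (A4 NOR A4)) NOR ((A4 NOR A5) NOR (A4 NOR A5))) NOR (((A5 NOR A5) NOR (A4 NOR A4)) NOR ((A4 NOR A5) NOR (A4 NOR A5))))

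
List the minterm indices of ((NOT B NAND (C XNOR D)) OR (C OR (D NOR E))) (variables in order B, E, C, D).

Σm(0, 1, 2, 3, 5, 6, 7, 8, 9, 10, 11, 12, 13, 14, 15) = (NOT B AND NOT E AND NOT C AND NOT D) OR (NOT B AND NOT E AND NOT C AND D) OR (NOT B AND NOT E AND C AND NOT D) OR (NOT B AND NOT E AND C AND D) OR (NOT B AND E AND NOT C AND D) OR (NOT B AND E AND C AND NOT D) OR (NOT B AND E AND C AND D) OR (B AND NOT E AND NOT C AND NOT D) OR (B AND NOT E AND NOT C AND D) OR (B AND NOT E AND C AND NOT D) OR (B AND NOT E AND C AND D) OR (B AND E AND NOT C AND NOT D) OR (B AND E AND NOT C AND D) OR (B AND E AND C AND NOT D) OR (B AND E AND C AND D)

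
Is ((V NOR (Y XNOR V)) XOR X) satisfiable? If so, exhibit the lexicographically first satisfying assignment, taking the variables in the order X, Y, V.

X=0, Y=1, V=0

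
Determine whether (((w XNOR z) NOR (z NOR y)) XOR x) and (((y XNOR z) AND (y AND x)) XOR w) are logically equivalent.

No. Counterexample: with w=0, z=0, x=1, y=0, Expression 1 = 1 but Expression 2 = 0.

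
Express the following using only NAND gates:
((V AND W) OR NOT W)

((((V NAND W) NAND (V NAND W)) NAND ((V NAND W) NAND (V NAND W))) NAND ((W NAND W) NAND (W NAND W)))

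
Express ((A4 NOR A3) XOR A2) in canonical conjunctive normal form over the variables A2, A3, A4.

(A2 OR A3 OR NOT A4) AND (A2 OR NOT A3 OR A4) AND (A2 OR NOT A3 OR NOT A4) AND (NOT A2 OR A3 OR A4)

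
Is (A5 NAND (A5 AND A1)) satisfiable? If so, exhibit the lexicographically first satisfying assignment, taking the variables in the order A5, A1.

A5=0, A1=0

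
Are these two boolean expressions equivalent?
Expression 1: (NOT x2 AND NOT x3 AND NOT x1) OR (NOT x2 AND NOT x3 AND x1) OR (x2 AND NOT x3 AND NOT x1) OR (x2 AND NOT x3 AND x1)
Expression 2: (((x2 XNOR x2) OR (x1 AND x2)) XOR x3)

Yes, they are equivalent — the two output columns agree on all 8 assignments:
x2 | x3 | x1 | Expression 1 | Expression 2
------------------------------------------
0 | 0 | 0 | 1 | 1
0 | 0 | 1 | 1 | 1
0 | 1 | 0 | 0 | 0
0 | 1 | 1 | 0 | 0
1 | 0 | 0 | 1 | 1
1 | 0 | 1 | 1 | 1
1 | 1 | 0 | 0 | 0
1 | 1 | 1 | 0 | 0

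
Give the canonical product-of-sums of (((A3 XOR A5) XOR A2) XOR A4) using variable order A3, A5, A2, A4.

ΠM(0, 3, 5, 6, 9, 10, 12, 15) = (A3 OR A5 OR A2 OR A4) AND (A3 OR A5 OR NOT A2 OR NOT A4) AND (A3 OR NOT A5 OR A2 OR NOT A4) AND (A3 OR NOT A5 OR NOT A2 OR A4) AND (NOT A3 OR A5 OR A2 OR NOT A4) AND (NOT A3 OR A5 OR NOT A2 OR A4) AND (NOT A3 OR NOT A5 OR A2 OR A4) AND (NOT A3 OR NOT A5 OR NOT A2 OR NOT A4)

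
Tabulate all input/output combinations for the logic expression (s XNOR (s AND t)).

s | t | Output
--------------
0 | 0 | 1
0 | 1 | 1
1 | 0 | 0
1 | 1 | 1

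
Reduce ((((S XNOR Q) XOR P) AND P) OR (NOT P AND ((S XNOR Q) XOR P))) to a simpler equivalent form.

By distribution ((E AND v) OR (E AND NOT v) = E):
= ((S XNOR Q) XOR P)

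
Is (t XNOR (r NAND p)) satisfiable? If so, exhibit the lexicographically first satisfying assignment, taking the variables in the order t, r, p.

t=0, r=1, p=1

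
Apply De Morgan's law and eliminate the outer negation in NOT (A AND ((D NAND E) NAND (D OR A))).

NOT A OR NOT ((D NAND E) NAND (D OR A))
De Morgan's: NOT(AND of terms) = OR of negations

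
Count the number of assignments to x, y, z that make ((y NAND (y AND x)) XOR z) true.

Satisfying assignments: (0,0,0), (0,1,0), (1,0,0), (1,1,1)
Count: 4 out of 8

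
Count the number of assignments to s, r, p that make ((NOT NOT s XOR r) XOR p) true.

Satisfying assignments: (0,0,1), (0,1,0), (1,0,0), (1,1,1)
Count: 4 out of 8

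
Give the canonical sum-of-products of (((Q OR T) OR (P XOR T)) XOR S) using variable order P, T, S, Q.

Σm(1, 2, 4, 5, 8, 9, 12, 13) = (NOT P AND NOT T AND NOT S AND Q) OR (NOT P AND NOT T AND S AND NOT Q) OR (NOT P AND T AND NOT S AND NOT Q) OR (NOT P AND T AND NOT S AND Q) OR (P AND NOT T AND NOT S AND NOT Q) OR (P AND NOT T AND NOT S AND Q) OR (P AND T AND NOT S AND NOT Q) OR (P AND T AND NOT S AND Q)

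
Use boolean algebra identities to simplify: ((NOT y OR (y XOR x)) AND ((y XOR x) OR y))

By distribution ((E OR v) AND (E OR NOT v) = E):
= (y XOR x)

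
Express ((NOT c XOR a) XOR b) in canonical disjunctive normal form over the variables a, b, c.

(NOT a AND NOT b AND NOT c) OR (NOT a AND b AND c) OR (a AND NOT b AND c) OR (a AND b AND NOT c)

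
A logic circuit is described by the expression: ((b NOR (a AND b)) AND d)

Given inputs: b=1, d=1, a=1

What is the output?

Substituting: ((1 NOR (1 AND 1)) AND 1)
= 0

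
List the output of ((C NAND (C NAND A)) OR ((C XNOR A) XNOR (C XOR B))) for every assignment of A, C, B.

A | C | B | Output
------------------
0 | 0 | 0 | 1
0 | 0 | 1 | 1
0 | 1 | 0 | 0
0 | 1 | 1 | 1
1 | 0 | 0 | 1
1 | 0 | 1 | 1
1 | 1 | 0 | 1
1 | 1 | 1 | 1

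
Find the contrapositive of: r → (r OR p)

Contrapositive: NOT (r OR p) → NOT r
Note: A statement and its contrapositive are logically equivalent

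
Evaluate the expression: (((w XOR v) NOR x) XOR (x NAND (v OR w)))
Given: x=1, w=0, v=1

Substituting: (((0 XOR 1) NOR 1) XOR (1 NAND (1 OR 0)))
= 0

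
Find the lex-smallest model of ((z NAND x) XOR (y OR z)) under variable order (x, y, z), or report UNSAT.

x=0, y=0, z=0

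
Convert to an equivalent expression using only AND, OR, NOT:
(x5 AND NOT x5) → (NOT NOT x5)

NOT (x5 AND NOT x5) OR (NOT NOT x5)
(Implication elimination: A → B = NOT A OR B)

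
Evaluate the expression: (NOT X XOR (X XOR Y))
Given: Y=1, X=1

Substituting: (NOT 1 XOR (1 XOR 1))
= 0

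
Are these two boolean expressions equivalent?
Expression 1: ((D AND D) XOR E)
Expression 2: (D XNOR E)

No. Counterexample: with D=0, E=0, Expression 1 = 0 but Expression 2 = 1.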